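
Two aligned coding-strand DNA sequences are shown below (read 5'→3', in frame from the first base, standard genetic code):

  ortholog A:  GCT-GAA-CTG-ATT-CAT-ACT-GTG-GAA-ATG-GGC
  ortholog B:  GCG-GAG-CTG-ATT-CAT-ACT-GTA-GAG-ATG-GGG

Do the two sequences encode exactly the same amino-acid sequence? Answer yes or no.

Codon 1: GCT Ala / GCG Ala — synonymous.
Codon 2: GAA Glu / GAG Glu — synonymous.
Codon 3: CTG Leu / CTG Leu — identical.
Codon 4: ATT Ile / ATT Ile — identical.
Codon 5: CAT His / CAT His — identical.
Codon 6: ACT Thr / ACT Thr — identical.
Codon 7: GTG Val / GTA Val — synonymous.
Codon 8: GAA Glu / GAG Glu — synonymous.
Codon 9: ATG Met / ATG Met — identical.
Codon 10: GGC Gly / GGG Gly — synonymous.
Nonsynonymous differences: 0 → same protein.

yes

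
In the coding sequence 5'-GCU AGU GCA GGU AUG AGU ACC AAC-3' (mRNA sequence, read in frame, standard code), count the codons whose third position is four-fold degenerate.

Codon 1 GCU (Ala): third position 4-fold.
Codon 2 AGU (Ser): third position 2-fold.
Codon 3 GCA (Ala): third position 4-fold.
Codon 4 GGU (Gly): third position 4-fold.
Codon 5 AUG (Met): third position 1-fold.
Codon 6 AGU (Ser): third position 2-fold.
Codon 7 ACC (Thr): third position 4-fold.
Codon 8 AAC (Asn): third position 2-fold.
Four-fold degenerate third positions: 4.

4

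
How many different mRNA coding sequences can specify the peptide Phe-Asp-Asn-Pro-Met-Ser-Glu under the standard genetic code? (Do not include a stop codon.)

384

Phe: 2 codons.
Asp: 2 codons.
Asn: 2 codons.
Pro: 4 codons.
Met: 1 codon.
Ser: 6 codons.
Glu: 2 codons.
2 × 2 × 2 × 4 × 1 × 6 × 2 = 384.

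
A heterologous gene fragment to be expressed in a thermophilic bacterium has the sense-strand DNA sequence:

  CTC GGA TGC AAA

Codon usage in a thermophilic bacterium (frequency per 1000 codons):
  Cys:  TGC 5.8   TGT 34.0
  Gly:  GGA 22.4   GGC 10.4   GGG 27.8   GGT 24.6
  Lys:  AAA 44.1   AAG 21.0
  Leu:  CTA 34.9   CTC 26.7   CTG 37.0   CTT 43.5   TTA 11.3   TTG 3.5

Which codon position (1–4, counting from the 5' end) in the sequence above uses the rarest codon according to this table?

Codon 1 CTC (Leu): 26.7 per 1000.
Codon 2 GGA (Gly): 22.4 per 1000.
Codon 3 TGC (Cys): 5.8 per 1000.
Codon 4 AAA (Lys): 44.1 per 1000.
Lowest frequency is 5.8 at codon 3.

3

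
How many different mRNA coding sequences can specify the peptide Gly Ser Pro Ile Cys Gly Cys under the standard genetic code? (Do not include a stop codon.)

Gly: 4 codons.
Ser: 6 codons.
Pro: 4 codons.
Ile: 3 codons.
Cys: 2 codons.
Gly: 4 codons.
Cys: 2 codons.
4 × 6 × 4 × 3 × 2 × 4 × 2 = 4608.

4608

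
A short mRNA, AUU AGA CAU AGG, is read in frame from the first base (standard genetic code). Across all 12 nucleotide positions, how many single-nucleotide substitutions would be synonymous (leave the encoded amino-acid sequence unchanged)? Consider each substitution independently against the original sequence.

Codon 1 (AUU, Ile): 2 synonymous substitutions.
Codon 2 (AGA, Arg): 2 synonymous substitutions.
Codon 3 (CAU, His): 1 synonymous substitution.
Codon 4 (AGG, Arg): 2 synonymous substitutions.
Total: 2 + 2 + 1 + 2 = 7.

7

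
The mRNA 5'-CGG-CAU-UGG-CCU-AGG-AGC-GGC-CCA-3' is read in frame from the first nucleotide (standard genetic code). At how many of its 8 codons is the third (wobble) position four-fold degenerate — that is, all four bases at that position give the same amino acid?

Codon 1 CGG (Arg): third position 4-fold.
Codon 2 CAU (His): third position 2-fold.
Codon 3 UGG (Trp): third position 1-fold.
Codon 4 CCU (Pro): third position 4-fold.
Codon 5 AGG (Arg): third position 2-fold.
Codon 6 AGC (Ser): third position 2-fold.
Codon 7 GGC (Gly): third position 4-fold.
Codon 8 CCA (Pro): third position 4-fold.
Four-fold degenerate third positions: 4.

4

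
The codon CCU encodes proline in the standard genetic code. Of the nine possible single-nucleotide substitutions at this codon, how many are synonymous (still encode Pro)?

3

Position 1: none → 0 synonymous.
Position 2: none → 0 synonymous.
Position 3: CCC, CCA, CCG → 3 synonymous.
Total: 0 + 0 + 3 = 3.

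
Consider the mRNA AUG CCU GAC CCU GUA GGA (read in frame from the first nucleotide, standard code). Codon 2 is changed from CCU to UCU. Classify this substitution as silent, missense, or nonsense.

Position 4 falls in codon 2: CCU → Pro.
After the substitution the codon is UCU → Ser.
Pro ≠ Ser, so this is a missense mutation.

missense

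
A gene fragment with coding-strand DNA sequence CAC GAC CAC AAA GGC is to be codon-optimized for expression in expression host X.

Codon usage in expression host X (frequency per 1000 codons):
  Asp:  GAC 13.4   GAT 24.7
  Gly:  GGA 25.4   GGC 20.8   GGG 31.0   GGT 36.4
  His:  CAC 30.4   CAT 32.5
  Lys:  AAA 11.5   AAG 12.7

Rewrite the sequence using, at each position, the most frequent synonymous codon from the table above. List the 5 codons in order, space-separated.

Codon 1 (His): best is CAT at 32.5.
Codon 2 (Asp): best is GAT at 24.7.
Codon 3 (His): best is CAT at 32.5.
Codon 4 (Lys): best is AAG at 12.7.
Codon 5 (Gly): best is GGT at 36.4.

CAT GAT CAT AAG GGT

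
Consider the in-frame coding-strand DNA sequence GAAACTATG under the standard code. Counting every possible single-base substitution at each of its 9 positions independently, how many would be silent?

Codon 1 (GAA, Glu): 1 synonymous substitution.
Codon 2 (ACT, Thr): 3 synonymous substitutions.
Codon 3 (ATG, Met): 0 synonymous substitutions.
Total: 1 + 3 + 0 = 4.

4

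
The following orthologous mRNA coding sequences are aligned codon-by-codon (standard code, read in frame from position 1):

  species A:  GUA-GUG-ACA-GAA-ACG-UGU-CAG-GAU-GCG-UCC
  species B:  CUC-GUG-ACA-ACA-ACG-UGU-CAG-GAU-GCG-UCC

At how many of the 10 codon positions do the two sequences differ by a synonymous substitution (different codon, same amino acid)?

Codon 1: GUA Val / CUC Leu — nonsynonymous.
Codon 2: GUG Val / GUG Val — identical.
Codon 3: ACA Thr / ACA Thr — identical.
Codon 4: GAA Glu / ACA Thr — nonsynonymous.
Codon 5: ACG Thr / ACG Thr — identical.
Codon 6: UGU Cys / UGU Cys — identical.
Codon 7: CAG Gln / CAG Gln — identical.
Codon 8: GAU Asp / GAU Asp — identical.
Codon 9: GCG Ala / GCG Ala — identical.
Codon 10: UCC Ser / UCC Ser — identical.
Synonymous differences: 0.

0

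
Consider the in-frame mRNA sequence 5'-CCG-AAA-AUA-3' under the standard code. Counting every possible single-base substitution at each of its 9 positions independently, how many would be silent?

6

Codon 1 (CCG, Pro): 3 synonymous substitutions.
Codon 2 (AAA, Lys): 1 synonymous substitution.
Codon 3 (AUA, Ile): 2 synonymous substitutions.
Total: 3 + 1 + 2 = 6.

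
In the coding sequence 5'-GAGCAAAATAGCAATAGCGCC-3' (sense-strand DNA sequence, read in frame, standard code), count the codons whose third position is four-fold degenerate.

1

Codon 1 GAG (Glu): third position 2-fold.
Codon 2 CAA (Gln): third position 2-fold.
Codon 3 AAT (Asn): third position 2-fold.
Codon 4 AGC (Ser): third position 2-fold.
Codon 5 AAT (Asn): third position 2-fold.
Codon 6 AGC (Ser): third position 2-fold.
Codon 7 GCC (Ala): third position 4-fold.
Four-fold degenerate third positions: 1.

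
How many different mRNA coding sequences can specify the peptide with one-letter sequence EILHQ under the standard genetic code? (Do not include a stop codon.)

144

Glu: 2 codons.
Ile: 3 codons.
Leu: 6 codons.
His: 2 codons.
Gln: 2 codons.
2 × 3 × 6 × 2 × 2 = 144.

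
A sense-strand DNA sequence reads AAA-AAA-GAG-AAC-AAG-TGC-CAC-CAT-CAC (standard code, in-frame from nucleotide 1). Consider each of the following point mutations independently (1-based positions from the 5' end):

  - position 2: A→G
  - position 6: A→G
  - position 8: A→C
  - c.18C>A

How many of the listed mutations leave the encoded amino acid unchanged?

1

Codon 1: AAA (Lys) → AGA (Arg) — missense.
Codon 2: AAA (Lys) → AAG (Lys) — synonymous.
Codon 3: GAG (Glu) → GCG (Ala) — missense.
Codon 6: TGC (Cys) → TGA (Stop) — nonsense.
Synonymous: 1 of 4.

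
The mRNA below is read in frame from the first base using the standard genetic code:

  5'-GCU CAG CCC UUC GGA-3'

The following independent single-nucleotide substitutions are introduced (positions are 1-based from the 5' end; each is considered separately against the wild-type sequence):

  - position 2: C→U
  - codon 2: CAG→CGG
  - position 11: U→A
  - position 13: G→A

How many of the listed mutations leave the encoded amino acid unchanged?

Codon 1: GCU (Ala) → GUU (Val) — missense.
Codon 2: CAG (Gln) → CGG (Arg) — missense.
Codon 4: UUC (Phe) → UAC (Tyr) — missense.
Codon 5: GGA (Gly) → AGA (Arg) — missense.
Synonymous: 0 of 4.

0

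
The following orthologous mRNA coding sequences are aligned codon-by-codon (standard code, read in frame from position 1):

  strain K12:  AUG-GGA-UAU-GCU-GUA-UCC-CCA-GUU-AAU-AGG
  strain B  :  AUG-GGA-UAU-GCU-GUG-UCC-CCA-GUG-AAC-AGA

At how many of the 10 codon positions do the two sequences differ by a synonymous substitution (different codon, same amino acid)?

4

Codon 1: AUG Met / AUG Met — identical.
Codon 2: GGA Gly / GGA Gly — identical.
Codon 3: UAU Tyr / UAU Tyr — identical.
Codon 4: GCU Ala / GCU Ala — identical.
Codon 5: GUA Val / GUG Val — synonymous.
Codon 6: UCC Ser / UCC Ser — identical.
Codon 7: CCA Pro / CCA Pro — identical.
Codon 8: GUU Val / GUG Val — synonymous.
Codon 9: AAU Asn / AAC Asn — synonymous.
Codon 10: AGG Arg / AGA Arg — synonymous.
Synonymous differences: 4.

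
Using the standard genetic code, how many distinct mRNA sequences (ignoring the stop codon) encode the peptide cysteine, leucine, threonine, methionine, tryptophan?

48

Cys: 2 codons.
Leu: 6 codons.
Thr: 4 codons.
Met: 1 codon.
Trp: 1 codon.
2 × 6 × 4 × 1 × 1 = 48.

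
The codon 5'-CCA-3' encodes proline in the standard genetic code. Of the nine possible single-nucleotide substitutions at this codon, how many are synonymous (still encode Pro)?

Position 1: none → 0 synonymous.
Position 2: none → 0 synonymous.
Position 3: CCU, CCC, CCG → 3 synonymous.
Total: 0 + 0 + 3 = 3.

3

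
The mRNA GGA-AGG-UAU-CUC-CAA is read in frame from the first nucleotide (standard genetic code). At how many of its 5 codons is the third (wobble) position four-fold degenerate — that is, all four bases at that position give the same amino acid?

Codon 1 GGA (Gly): third position 4-fold.
Codon 2 AGG (Arg): third position 2-fold.
Codon 3 UAU (Tyr): third position 2-fold.
Codon 4 CUC (Leu): third position 4-fold.
Codon 5 CAA (Gln): third position 2-fold.
Four-fold degenerate third positions: 2.

2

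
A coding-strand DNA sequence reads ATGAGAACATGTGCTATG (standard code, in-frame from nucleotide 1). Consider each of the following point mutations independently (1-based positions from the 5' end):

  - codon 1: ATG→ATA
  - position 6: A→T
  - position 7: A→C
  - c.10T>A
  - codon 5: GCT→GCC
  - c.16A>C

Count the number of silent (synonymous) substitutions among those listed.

1

Codon 1: ATG (Met) → ATA (Ile) — missense.
Codon 2: AGA (Arg) → AGT (Ser) — missense.
Codon 3: ACA (Thr) → CCA (Pro) — missense.
Codon 4: TGT (Cys) → AGT (Ser) — missense.
Codon 5: GCT (Ala) → GCC (Ala) — synonymous.
Codon 6: ATG (Met) → CTG (Leu) — missense.
Synonymous: 1 of 6.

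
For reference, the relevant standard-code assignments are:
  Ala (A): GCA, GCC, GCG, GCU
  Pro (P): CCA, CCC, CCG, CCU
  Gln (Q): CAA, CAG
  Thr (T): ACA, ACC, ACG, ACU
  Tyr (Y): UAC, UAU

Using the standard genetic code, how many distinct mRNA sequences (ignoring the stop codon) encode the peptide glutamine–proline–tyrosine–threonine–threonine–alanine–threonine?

Gln: 2 codons.
Pro: 4 codons.
Tyr: 2 codons.
Thr: 4 codons.
Thr: 4 codons.
Ala: 4 codons.
Thr: 4 codons.
2 × 4 × 2 × 4 × 4 × 4 × 4 = 4096.

4096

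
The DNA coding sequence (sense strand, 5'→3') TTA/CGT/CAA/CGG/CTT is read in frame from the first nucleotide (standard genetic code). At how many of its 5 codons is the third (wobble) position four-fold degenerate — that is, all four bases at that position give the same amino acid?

3

Codon 1 TTA (Leu): third position 2-fold.
Codon 2 CGT (Arg): third position 4-fold.
Codon 3 CAA (Gln): third position 2-fold.
Codon 4 CGG (Arg): third position 4-fold.
Codon 5 CTT (Leu): third position 4-fold.
Four-fold degenerate third positions: 3.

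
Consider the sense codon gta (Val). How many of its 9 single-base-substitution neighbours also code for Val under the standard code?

Position 1: none → 0 synonymous.
Position 2: none → 0 synonymous.
Position 3: GTT, GTC, GTG → 3 synonymous.
Total: 0 + 0 + 3 = 3.

3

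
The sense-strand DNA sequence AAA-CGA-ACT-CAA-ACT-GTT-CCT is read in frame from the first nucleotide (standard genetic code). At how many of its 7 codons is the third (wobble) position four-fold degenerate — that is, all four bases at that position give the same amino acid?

5

Codon 1 AAA (Lys): third position 2-fold.
Codon 2 CGA (Arg): third position 4-fold.
Codon 3 ACT (Thr): third position 4-fold.
Codon 4 CAA (Gln): third position 2-fold.
Codon 5 ACT (Thr): third position 4-fold.
Codon 6 GTT (Val): third position 4-fold.
Codon 7 CCT (Pro): third position 4-fold.
Four-fold degenerate third positions: 5.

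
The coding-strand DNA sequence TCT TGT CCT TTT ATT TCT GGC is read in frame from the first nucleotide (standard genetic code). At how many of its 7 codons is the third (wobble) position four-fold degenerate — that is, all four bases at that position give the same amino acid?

Codon 1 TCT (Ser): third position 4-fold.
Codon 2 TGT (Cys): third position 2-fold.
Codon 3 CCT (Pro): third position 4-fold.
Codon 4 TTT (Phe): third position 2-fold.
Codon 5 ATT (Ile): third position 3-fold.
Codon 6 TCT (Ser): third position 4-fold.
Codon 7 GGC (Gly): third position 4-fold.
Four-fold degenerate third positions: 4.

4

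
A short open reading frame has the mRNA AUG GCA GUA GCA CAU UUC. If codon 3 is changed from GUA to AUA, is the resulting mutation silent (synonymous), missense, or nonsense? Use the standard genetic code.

missense

Position 7 falls in codon 3: GUA → Val.
After the substitution the codon is AUA → Ile.
Val ≠ Ile, so this is a missense mutation.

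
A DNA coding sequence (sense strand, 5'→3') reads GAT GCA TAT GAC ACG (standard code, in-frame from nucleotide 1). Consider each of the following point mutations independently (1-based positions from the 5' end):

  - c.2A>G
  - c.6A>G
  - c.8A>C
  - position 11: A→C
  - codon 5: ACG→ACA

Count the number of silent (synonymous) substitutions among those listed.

2

Codon 1: GAT (Asp) → GGT (Gly) — missense.
Codon 2: GCA (Ala) → GCG (Ala) — synonymous.
Codon 3: TAT (Tyr) → TCT (Ser) — missense.
Codon 4: GAC (Asp) → GCC (Ala) — missense.
Codon 5: ACG (Thr) → ACA (Thr) — synonymous.
Synonymous: 2 of 5.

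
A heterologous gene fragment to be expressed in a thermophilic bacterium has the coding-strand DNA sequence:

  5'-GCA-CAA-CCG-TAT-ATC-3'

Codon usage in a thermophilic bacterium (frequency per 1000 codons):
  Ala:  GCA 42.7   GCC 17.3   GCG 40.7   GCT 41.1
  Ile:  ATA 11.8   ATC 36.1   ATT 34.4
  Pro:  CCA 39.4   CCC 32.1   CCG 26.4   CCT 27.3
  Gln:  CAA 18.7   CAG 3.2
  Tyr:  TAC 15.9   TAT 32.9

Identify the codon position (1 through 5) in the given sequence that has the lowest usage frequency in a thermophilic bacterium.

2

Codon 1 GCA (Ala): 42.7 per 1000.
Codon 2 CAA (Gln): 18.7 per 1000.
Codon 3 CCG (Pro): 26.4 per 1000.
Codon 4 TAT (Tyr): 32.9 per 1000.
Codon 5 ATC (Ile): 36.1 per 1000.
Lowest frequency is 18.7 at codon 2.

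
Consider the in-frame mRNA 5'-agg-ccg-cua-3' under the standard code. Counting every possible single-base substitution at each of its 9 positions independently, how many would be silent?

9

Codon 1 (AGG, Arg): 2 synonymous substitutions.
Codon 2 (CCG, Pro): 3 synonymous substitutions.
Codon 3 (CUA, Leu): 4 synonymous substitutions.
Total: 2 + 3 + 4 = 9.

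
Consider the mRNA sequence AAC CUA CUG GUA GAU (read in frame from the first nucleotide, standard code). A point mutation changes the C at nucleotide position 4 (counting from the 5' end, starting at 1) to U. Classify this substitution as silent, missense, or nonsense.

Position 4 falls in codon 2: CUA → Leu.
After the substitution the codon is UUA → Leu.
Both encode Leu, so the change is synonymous.

silent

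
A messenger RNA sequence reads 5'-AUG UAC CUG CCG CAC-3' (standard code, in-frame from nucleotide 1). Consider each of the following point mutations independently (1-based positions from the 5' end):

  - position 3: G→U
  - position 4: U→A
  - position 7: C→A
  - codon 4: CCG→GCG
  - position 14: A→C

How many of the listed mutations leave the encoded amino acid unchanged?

Codon 1: AUG (Met) → AUU (Ile) — missense.
Codon 2: UAC (Tyr) → AAC (Asn) — missense.
Codon 3: CUG (Leu) → AUG (Met) — missense.
Codon 4: CCG (Pro) → GCG (Ala) — missense.
Codon 5: CAC (His) → CCC (Pro) — missense.
Synonymous: 0 of 5.

0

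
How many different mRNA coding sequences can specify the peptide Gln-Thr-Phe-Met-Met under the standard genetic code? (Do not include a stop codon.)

Gln: 2 codons.
Thr: 4 codons.
Phe: 2 codons.
Met: 1 codon.
Met: 1 codon.
2 × 4 × 2 × 1 × 1 = 16.

16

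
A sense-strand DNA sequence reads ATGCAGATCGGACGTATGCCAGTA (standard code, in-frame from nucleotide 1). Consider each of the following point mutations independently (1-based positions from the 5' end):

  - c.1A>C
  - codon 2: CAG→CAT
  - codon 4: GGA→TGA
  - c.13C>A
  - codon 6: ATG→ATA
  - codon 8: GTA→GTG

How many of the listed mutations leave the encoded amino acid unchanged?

Codon 1: ATG (Met) → CTG (Leu) — missense.
Codon 2: CAG (Gln) → CAT (His) — missense.
Codon 4: GGA (Gly) → TGA (Stop) — nonsense.
Codon 5: CGT (Arg) → AGT (Ser) — missense.
Codon 6: ATG (Met) → ATA (Ile) — missense.
Codon 8: GTA (Val) → GTG (Val) — synonymous.
Synonymous: 1 of 6.

1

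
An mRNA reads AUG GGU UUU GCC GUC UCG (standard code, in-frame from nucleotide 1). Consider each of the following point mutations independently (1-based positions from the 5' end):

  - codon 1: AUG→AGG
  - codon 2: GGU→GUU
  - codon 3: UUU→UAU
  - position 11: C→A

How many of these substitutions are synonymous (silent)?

0

Codon 1: AUG (Met) → AGG (Arg) — missense.
Codon 2: GGU (Gly) → GUU (Val) — missense.
Codon 3: UUU (Phe) → UAU (Tyr) — missense.
Codon 4: GCC (Ala) → GAC (Asp) — missense.
Synonymous: 0 of 4.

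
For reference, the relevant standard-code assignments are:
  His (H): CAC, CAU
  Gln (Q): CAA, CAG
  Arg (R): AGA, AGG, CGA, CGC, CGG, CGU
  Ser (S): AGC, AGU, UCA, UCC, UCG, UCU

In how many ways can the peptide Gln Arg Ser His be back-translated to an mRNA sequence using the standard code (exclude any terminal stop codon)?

144

Gln: 2 codons.
Arg: 6 codons.
Ser: 6 codons.
His: 2 codons.
2 × 6 × 6 × 2 = 144.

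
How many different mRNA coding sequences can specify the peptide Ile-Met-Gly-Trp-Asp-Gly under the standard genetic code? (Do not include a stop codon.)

96

Ile: 3 codons.
Met: 1 codon.
Gly: 4 codons.
Trp: 1 codon.
Asp: 2 codons.
Gly: 4 codons.
3 × 1 × 4 × 1 × 2 × 4 = 96.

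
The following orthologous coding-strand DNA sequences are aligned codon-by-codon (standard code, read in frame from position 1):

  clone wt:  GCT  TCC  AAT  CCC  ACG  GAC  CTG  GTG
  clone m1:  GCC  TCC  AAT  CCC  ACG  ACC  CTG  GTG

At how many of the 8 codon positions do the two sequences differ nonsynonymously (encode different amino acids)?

1

Codon 1: GCT Ala / GCC Ala — synonymous.
Codon 2: TCC Ser / TCC Ser — identical.
Codon 3: AAT Asn / AAT Asn — identical.
Codon 4: CCC Pro / CCC Pro — identical.
Codon 5: ACG Thr / ACG Thr — identical.
Codon 6: GAC Asp / ACC Thr — nonsynonymous.
Codon 7: CTG Leu / CTG Leu — identical.
Codon 8: GTG Val / GTG Val — identical.
Nonsynonymous differences: 1.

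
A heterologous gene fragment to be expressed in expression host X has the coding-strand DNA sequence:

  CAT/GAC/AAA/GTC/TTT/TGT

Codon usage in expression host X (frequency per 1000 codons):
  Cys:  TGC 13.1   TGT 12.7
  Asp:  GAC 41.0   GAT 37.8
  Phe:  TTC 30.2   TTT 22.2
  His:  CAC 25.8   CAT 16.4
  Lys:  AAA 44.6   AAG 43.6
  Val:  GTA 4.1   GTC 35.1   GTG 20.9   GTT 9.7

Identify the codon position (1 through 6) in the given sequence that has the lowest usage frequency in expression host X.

Codon 1 CAT (His): 16.4 per 1000.
Codon 2 GAC (Asp): 41.0 per 1000.
Codon 3 AAA (Lys): 44.6 per 1000.
Codon 4 GTC (Val): 35.1 per 1000.
Codon 5 TTT (Phe): 22.2 per 1000.
Codon 6 TGT (Cys): 12.7 per 1000.
Lowest frequency is 12.7 at codon 6.

6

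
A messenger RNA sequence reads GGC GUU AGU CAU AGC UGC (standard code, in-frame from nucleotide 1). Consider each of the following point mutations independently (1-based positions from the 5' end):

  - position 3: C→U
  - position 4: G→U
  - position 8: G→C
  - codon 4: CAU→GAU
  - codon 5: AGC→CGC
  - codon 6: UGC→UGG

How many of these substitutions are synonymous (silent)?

Codon 1: GGC (Gly) → GGU (Gly) — synonymous.
Codon 2: GUU (Val) → UUU (Phe) — missense.
Codon 3: AGU (Ser) → ACU (Thr) — missense.
Codon 4: CAU (His) → GAU (Asp) — missense.
Codon 5: AGC (Ser) → CGC (Arg) — missense.
Codon 6: UGC (Cys) → UGG (Trp) — missense.
Synonymous: 1 of 6.

1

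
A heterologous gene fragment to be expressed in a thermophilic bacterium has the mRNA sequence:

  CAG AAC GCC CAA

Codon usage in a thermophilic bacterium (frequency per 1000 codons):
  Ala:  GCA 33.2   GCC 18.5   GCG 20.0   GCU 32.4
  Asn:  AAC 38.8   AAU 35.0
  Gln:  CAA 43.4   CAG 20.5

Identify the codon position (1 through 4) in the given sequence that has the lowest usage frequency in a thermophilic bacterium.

Codon 1 CAG (Gln): 20.5 per 1000.
Codon 2 AAC (Asn): 38.8 per 1000.
Codon 3 GCC (Ala): 18.5 per 1000.
Codon 4 CAA (Gln): 43.4 per 1000.
Lowest frequency is 18.5 at codon 3.

3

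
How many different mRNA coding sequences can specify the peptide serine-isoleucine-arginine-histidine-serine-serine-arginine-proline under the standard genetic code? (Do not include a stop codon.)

186624

Ser: 6 codons.
Ile: 3 codons.
Arg: 6 codons.
His: 2 codons.
Ser: 6 codons.
Ser: 6 codons.
Arg: 6 codons.
Pro: 4 codons.
6 × 3 × 6 × 2 × 6 × 6 × 6 × 4 = 186624.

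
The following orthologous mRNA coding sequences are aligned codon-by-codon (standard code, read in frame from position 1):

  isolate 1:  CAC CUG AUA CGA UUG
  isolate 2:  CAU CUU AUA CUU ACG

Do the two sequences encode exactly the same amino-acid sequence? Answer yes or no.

no

Codon 1: CAC His / CAU His — synonymous.
Codon 2: CUG Leu / CUU Leu — synonymous.
Codon 3: AUA Ile / AUA Ile — identical.
Codon 4: CGA Arg / CUU Leu — nonsynonymous.
Codon 5: UUG Leu / ACG Thr — nonsynonymous.
Nonsynonymous differences: 2 → different protein.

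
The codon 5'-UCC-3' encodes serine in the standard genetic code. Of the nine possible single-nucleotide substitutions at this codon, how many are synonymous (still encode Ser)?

Position 1: none → 0 synonymous.
Position 2: none → 0 synonymous.
Position 3: UCU, UCA, UCG → 3 synonymous.
Total: 0 + 0 + 3 = 3.

3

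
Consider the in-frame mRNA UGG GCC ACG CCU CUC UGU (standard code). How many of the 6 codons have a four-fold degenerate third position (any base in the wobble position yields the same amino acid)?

4

Codon 1 UGG (Trp): third position 1-fold.
Codon 2 GCC (Ala): third position 4-fold.
Codon 3 ACG (Thr): third position 4-fold.
Codon 4 CCU (Pro): third position 4-fold.
Codon 5 CUC (Leu): third position 4-fold.
Codon 6 UGU (Cys): third position 2-fold.
Four-fold degenerate third positions: 4.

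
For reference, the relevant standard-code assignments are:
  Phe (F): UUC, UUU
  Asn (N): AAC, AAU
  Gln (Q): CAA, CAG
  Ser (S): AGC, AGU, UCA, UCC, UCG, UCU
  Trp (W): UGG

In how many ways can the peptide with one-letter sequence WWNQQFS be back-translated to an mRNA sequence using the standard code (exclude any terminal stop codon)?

96

Trp: 1 codon.
Trp: 1 codon.
Asn: 2 codons.
Gln: 2 codons.
Gln: 2 codons.
Phe: 2 codons.
Ser: 6 codons.
1 × 1 × 2 × 2 × 2 × 2 × 6 = 96.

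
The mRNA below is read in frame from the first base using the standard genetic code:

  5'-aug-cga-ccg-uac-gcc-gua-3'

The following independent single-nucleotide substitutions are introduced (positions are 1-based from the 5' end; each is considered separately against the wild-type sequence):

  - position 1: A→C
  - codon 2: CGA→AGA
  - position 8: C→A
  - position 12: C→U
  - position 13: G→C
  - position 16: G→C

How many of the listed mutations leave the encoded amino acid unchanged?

2

Codon 1: AUG (Met) → CUG (Leu) — missense.
Codon 2: CGA (Arg) → AGA (Arg) — synonymous.
Codon 3: CCG (Pro) → CAG (Gln) — missense.
Codon 4: UAC (Tyr) → UAU (Tyr) — synonymous.
Codon 5: GCC (Ala) → CCC (Pro) — missense.
Codon 6: GUA (Val) → CUA (Leu) — missense.
Synonymous: 2 of 6.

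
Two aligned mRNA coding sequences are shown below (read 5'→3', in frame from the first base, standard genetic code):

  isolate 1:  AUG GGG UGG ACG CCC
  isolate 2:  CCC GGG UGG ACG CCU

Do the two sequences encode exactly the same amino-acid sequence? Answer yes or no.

no

Codon 1: AUG Met / CCC Pro — nonsynonymous.
Codon 2: GGG Gly / GGG Gly — identical.
Codon 3: UGG Trp / UGG Trp — identical.
Codon 4: ACG Thr / ACG Thr — identical.
Codon 5: CCC Pro / CCU Pro — synonymous.
Nonsynonymous differences: 1 → different protein.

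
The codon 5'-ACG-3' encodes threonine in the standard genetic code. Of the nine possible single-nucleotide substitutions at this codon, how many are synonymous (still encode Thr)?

Position 1: none → 0 synonymous.
Position 2: none → 0 synonymous.
Position 3: ACU, ACC, ACA → 3 synonymous.
Total: 0 + 0 + 3 = 3.

3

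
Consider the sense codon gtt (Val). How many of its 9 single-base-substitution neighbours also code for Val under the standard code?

3

Position 1: none → 0 synonymous.
Position 2: none → 0 synonymous.
Position 3: GTC, GTA, GTG → 3 synonymous.
Total: 0 + 0 + 3 = 3.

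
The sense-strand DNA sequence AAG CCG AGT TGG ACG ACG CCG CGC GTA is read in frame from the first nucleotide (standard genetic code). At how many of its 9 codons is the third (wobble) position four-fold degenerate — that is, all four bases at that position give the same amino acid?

Codon 1 AAG (Lys): third position 2-fold.
Codon 2 CCG (Pro): third position 4-fold.
Codon 3 AGT (Ser): third position 2-fold.
Codon 4 TGG (Trp): third position 1-fold.
Codon 5 ACG (Thr): third position 4-fold.
Codon 6 ACG (Thr): third position 4-fold.
Codon 7 CCG (Pro): third position 4-fold.
Codon 8 CGC (Arg): third position 4-fold.
Codon 9 GTA (Val): third position 4-fold.
Four-fold degenerate third positions: 6.

6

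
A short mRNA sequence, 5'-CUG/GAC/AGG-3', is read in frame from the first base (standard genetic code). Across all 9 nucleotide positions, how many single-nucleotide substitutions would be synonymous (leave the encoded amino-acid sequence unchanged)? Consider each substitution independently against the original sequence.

Codon 1 (CUG, Leu): 4 synonymous substitutions.
Codon 2 (GAC, Asp): 1 synonymous substitution.
Codon 3 (AGG, Arg): 2 synonymous substitutions.
Total: 4 + 1 + 2 = 7.

7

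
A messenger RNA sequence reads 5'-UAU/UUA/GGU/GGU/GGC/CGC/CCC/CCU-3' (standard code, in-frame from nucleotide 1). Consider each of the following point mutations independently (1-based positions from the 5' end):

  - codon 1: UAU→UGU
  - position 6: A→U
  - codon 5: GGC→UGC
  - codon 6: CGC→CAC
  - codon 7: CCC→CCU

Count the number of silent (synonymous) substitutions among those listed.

Codon 1: UAU (Tyr) → UGU (Cys) — missense.
Codon 2: UUA (Leu) → UUU (Phe) — missense.
Codon 5: GGC (Gly) → UGC (Cys) — missense.
Codon 6: CGC (Arg) → CAC (His) — missense.
Codon 7: CCC (Pro) → CCU (Pro) — synonymous.
Synonymous: 1 of 5.

1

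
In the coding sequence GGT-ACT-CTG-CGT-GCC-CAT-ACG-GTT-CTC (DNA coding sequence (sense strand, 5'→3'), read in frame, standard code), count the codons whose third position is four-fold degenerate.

Codon 1 GGT (Gly): third position 4-fold.
Codon 2 ACT (Thr): third position 4-fold.
Codon 3 CTG (Leu): third position 4-fold.
Codon 4 CGT (Arg): third position 4-fold.
Codon 5 GCC (Ala): third position 4-fold.
Codon 6 CAT (His): third position 2-fold.
Codon 7 ACG (Thr): third position 4-fold.
Codon 8 GTT (Val): third position 4-fold.
Codon 9 CTC (Leu): third position 4-fold.
Four-fold degenerate third positions: 8.

8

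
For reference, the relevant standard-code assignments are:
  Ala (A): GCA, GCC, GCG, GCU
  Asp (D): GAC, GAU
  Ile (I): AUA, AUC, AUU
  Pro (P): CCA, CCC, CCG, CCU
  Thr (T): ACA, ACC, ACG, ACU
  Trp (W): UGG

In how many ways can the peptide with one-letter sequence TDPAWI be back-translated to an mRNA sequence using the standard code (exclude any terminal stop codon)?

384

Thr: 4 codons.
Asp: 2 codons.
Pro: 4 codons.
Ala: 4 codons.
Trp: 1 codon.
Ile: 3 codons.
4 × 2 × 4 × 4 × 1 × 3 = 384.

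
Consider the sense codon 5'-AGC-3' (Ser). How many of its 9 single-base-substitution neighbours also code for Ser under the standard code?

Position 1: none → 0 synonymous.
Position 2: none → 0 synonymous.
Position 3: AGT → 1 synonymous.
Total: 0 + 0 + 1 = 1.

1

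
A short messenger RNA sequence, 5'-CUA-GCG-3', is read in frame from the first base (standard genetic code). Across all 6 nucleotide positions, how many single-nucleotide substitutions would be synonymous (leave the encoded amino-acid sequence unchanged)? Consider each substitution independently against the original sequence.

Codon 1 (CUA, Leu): 4 synonymous substitutions.
Codon 2 (GCG, Ala): 3 synonymous substitutions.
Total: 4 + 3 = 7.

7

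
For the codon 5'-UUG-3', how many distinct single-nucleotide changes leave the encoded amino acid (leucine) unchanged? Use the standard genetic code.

2

Position 1: CUG → 1 synonymous.
Position 2: none → 0 synonymous.
Position 3: UUA → 1 synonymous.
Total: 1 + 0 + 1 = 2.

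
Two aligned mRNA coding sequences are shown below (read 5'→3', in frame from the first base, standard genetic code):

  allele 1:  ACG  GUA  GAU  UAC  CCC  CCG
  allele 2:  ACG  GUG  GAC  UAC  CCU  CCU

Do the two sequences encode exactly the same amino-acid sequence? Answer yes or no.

Codon 1: ACG Thr / ACG Thr — identical.
Codon 2: GUA Val / GUG Val — synonymous.
Codon 3: GAU Asp / GAC Asp — synonymous.
Codon 4: UAC Tyr / UAC Tyr — identical.
Codon 5: CCC Pro / CCU Pro — synonymous.
Codon 6: CCG Pro / CCU Pro — synonymous.
Nonsynonymous differences: 0 → same protein.

yes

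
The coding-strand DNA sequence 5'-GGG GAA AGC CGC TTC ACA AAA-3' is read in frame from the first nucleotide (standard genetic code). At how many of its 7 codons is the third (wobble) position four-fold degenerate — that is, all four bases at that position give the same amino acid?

Codon 1 GGG (Gly): third position 4-fold.
Codon 2 GAA (Glu): third position 2-fold.
Codon 3 AGC (Ser): third position 2-fold.
Codon 4 CGC (Arg): third position 4-fold.
Codon 5 TTC (Phe): third position 2-fold.
Codon 6 ACA (Thr): third position 4-fold.
Codon 7 AAA (Lys): third position 2-fold.
Four-fold degenerate third positions: 3.

3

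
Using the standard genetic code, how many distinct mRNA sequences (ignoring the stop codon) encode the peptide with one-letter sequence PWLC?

48

Pro: 4 codons.
Trp: 1 codon.
Leu: 6 codons.
Cys: 2 codons.
4 × 1 × 6 × 2 = 48.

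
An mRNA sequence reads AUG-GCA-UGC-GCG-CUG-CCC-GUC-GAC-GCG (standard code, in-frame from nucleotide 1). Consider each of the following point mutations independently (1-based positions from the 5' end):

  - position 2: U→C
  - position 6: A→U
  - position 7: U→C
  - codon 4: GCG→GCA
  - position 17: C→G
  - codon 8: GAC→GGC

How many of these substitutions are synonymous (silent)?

2

Codon 1: AUG (Met) → ACG (Thr) — missense.
Codon 2: GCA (Ala) → GCU (Ala) — synonymous.
Codon 3: UGC (Cys) → CGC (Arg) — missense.
Codon 4: GCG (Ala) → GCA (Ala) — synonymous.
Codon 6: CCC (Pro) → CGC (Arg) — missense.
Codon 8: GAC (Asp) → GGC (Gly) — missense.
Synonymous: 2 of 6.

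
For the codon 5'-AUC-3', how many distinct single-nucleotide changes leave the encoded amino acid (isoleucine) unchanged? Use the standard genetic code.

Position 1: none → 0 synonymous.
Position 2: none → 0 synonymous.
Position 3: AUU, AUA → 2 synonymous.
Total: 0 + 0 + 2 = 2.

2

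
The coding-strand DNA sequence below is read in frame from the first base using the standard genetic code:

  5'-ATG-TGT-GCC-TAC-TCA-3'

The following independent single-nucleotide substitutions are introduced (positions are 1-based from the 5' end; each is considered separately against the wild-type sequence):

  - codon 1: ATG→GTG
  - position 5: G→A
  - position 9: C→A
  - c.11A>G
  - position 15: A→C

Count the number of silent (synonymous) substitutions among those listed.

2

Codon 1: ATG (Met) → GTG (Val) — missense.
Codon 2: TGT (Cys) → TAT (Tyr) — missense.
Codon 3: GCC (Ala) → GCA (Ala) — synonymous.
Codon 4: TAC (Tyr) → TGC (Cys) — missense.
Codon 5: TCA (Ser) → TCC (Ser) — synonymous.
Synonymous: 2 of 5.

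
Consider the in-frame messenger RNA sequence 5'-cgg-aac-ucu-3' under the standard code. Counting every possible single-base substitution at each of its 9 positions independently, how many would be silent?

Codon 1 (CGG, Arg): 4 synonymous substitutions.
Codon 2 (AAC, Asn): 1 synonymous substitution.
Codon 3 (UCU, Ser): 3 synonymous substitutions.
Total: 4 + 1 + 3 = 8.

8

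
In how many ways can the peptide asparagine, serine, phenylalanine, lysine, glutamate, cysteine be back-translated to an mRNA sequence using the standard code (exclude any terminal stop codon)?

192

Asn: 2 codons.
Ser: 6 codons.
Phe: 2 codons.
Lys: 2 codons.
Glu: 2 codons.
Cys: 2 codons.
2 × 6 × 2 × 2 × 2 × 2 = 192.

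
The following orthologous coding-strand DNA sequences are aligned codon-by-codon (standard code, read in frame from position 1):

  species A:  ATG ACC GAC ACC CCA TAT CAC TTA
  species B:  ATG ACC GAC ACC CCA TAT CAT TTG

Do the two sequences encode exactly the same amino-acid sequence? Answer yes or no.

Codon 1: ATG Met / ATG Met — identical.
Codon 2: ACC Thr / ACC Thr — identical.
Codon 3: GAC Asp / GAC Asp — identical.
Codon 4: ACC Thr / ACC Thr — identical.
Codon 5: CCA Pro / CCA Pro — identical.
Codon 6: TAT Tyr / TAT Tyr — identical.
Codon 7: CAC His / CAT His — synonymous.
Codon 8: TTA Leu / TTG Leu — synonymous.
Nonsynonymous differences: 0 → same protein.

yes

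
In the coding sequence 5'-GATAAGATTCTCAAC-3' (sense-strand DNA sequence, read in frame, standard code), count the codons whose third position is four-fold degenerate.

1

Codon 1 GAT (Asp): third position 2-fold.
Codon 2 AAG (Lys): third position 2-fold.
Codon 3 ATT (Ile): third position 3-fold.
Codon 4 CTC (Leu): third position 4-fold.
Codon 5 AAC (Asn): third position 2-fold.
Four-fold degenerate third positions: 1.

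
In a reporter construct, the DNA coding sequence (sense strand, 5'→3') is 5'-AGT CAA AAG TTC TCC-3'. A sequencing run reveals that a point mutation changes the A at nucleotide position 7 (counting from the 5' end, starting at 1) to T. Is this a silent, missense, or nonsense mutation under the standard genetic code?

nonsense

Position 7 falls in codon 3: AAG → Lys.
After the substitution the codon is TAG → Stop.
The new codon is a stop codon, so this is a nonsense mutation.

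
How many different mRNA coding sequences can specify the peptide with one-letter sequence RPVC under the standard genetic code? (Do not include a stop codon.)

Arg: 6 codons.
Pro: 4 codons.
Val: 4 codons.
Cys: 2 codons.
6 × 4 × 4 × 2 = 192.

192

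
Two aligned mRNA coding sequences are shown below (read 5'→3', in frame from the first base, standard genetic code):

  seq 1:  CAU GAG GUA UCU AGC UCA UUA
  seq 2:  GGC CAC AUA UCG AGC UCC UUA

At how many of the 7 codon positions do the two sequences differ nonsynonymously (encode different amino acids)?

3

Codon 1: CAU His / GGC Gly — nonsynonymous.
Codon 2: GAG Glu / CAC His — nonsynonymous.
Codon 3: GUA Val / AUA Ile — nonsynonymous.
Codon 4: UCU Ser / UCG Ser — synonymous.
Codon 5: AGC Ser / AGC Ser — identical.
Codon 6: UCA Ser / UCC Ser — synonymous.
Codon 7: UUA Leu / UUA Leu — identical.
Nonsynonymous differences: 3.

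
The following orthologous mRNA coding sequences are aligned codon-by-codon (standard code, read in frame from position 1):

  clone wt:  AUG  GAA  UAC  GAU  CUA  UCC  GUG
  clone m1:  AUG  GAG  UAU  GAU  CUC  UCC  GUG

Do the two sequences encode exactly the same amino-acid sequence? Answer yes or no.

yes

Codon 1: AUG Met / AUG Met — identical.
Codon 2: GAA Glu / GAG Glu — synonymous.
Codon 3: UAC Tyr / UAU Tyr — synonymous.
Codon 4: GAU Asp / GAU Asp — identical.
Codon 5: CUA Leu / CUC Leu — synonymous.
Codon 6: UCC Ser / UCC Ser — identical.
Codon 7: GUG Val / GUG Val — identical.
Nonsynonymous differences: 0 → same protein.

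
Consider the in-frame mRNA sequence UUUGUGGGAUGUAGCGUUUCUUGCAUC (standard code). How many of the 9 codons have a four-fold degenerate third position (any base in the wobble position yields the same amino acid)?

4

Codon 1 UUU (Phe): third position 2-fold.
Codon 2 GUG (Val): third position 4-fold.
Codon 3 GGA (Gly): third position 4-fold.
Codon 4 UGU (Cys): third position 2-fold.
Codon 5 AGC (Ser): third position 2-fold.
Codon 6 GUU (Val): third position 4-fold.
Codon 7 UCU (Ser): third position 4-fold.
Codon 8 UGC (Cys): third position 2-fold.
Codon 9 AUC (Ile): third position 3-fold.
Four-fold degenerate third positions: 4.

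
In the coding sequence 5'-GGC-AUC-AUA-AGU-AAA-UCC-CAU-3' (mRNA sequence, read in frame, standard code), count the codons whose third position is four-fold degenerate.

Codon 1 GGC (Gly): third position 4-fold.
Codon 2 AUC (Ile): third position 3-fold.
Codon 3 AUA (Ile): third position 3-fold.
Codon 4 AGU (Ser): third position 2-fold.
Codon 5 AAA (Lys): third position 2-fold.
Codon 6 UCC (Ser): third position 4-fold.
Codon 7 CAU (His): third position 2-fold.
Four-fold degenerate third positions: 2.

2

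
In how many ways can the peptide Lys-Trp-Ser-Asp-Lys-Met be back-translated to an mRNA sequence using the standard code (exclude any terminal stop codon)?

48

Lys: 2 codons.
Trp: 1 codon.
Ser: 6 codons.
Asp: 2 codons.
Lys: 2 codons.
Met: 1 codon.
2 × 1 × 6 × 2 × 2 × 1 = 48.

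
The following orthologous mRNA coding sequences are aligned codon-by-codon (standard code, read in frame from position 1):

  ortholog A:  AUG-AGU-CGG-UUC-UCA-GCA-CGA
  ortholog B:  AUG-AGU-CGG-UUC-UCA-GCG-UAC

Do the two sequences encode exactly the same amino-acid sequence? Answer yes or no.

no

Codon 1: AUG Met / AUG Met — identical.
Codon 2: AGU Ser / AGU Ser — identical.
Codon 3: CGG Arg / CGG Arg — identical.
Codon 4: UUC Phe / UUC Phe — identical.
Codon 5: UCA Ser / UCA Ser — identical.
Codon 6: GCA Ala / GCG Ala — synonymous.
Codon 7: CGA Arg / UAC Tyr — nonsynonymous.
Nonsynonymous differences: 1 → different protein.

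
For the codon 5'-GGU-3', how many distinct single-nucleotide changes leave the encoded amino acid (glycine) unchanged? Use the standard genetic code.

Position 1: none → 0 synonymous.
Position 2: none → 0 synonymous.
Position 3: GGC, GGA, GGG → 3 synonymous.
Total: 0 + 0 + 3 = 3.

3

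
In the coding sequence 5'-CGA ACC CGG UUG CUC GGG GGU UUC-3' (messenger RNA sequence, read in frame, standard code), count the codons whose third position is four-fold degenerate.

6

Codon 1 CGA (Arg): third position 4-fold.
Codon 2 ACC (Thr): third position 4-fold.
Codon 3 CGG (Arg): third position 4-fold.
Codon 4 UUG (Leu): third position 2-fold.
Codon 5 CUC (Leu): third position 4-fold.
Codon 6 GGG (Gly): third position 4-fold.
Codon 7 GGU (Gly): third position 4-fold.
Codon 8 UUC (Phe): third position 2-fold.
Four-fold degenerate third positions: 6.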